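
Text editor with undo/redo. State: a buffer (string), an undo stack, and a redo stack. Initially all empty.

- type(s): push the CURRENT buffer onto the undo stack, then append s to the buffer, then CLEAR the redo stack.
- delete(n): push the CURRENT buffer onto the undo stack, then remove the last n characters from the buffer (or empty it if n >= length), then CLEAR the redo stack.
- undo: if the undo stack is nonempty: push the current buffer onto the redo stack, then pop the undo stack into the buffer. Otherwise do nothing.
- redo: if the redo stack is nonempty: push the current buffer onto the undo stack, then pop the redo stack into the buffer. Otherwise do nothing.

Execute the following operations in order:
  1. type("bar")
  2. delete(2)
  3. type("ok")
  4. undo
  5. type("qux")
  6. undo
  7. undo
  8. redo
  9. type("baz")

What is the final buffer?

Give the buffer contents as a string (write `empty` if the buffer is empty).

Answer: bbaz

Derivation:
After op 1 (type): buf='bar' undo_depth=1 redo_depth=0
After op 2 (delete): buf='b' undo_depth=2 redo_depth=0
After op 3 (type): buf='bok' undo_depth=3 redo_depth=0
After op 4 (undo): buf='b' undo_depth=2 redo_depth=1
After op 5 (type): buf='bqux' undo_depth=3 redo_depth=0
After op 6 (undo): buf='b' undo_depth=2 redo_depth=1
After op 7 (undo): buf='bar' undo_depth=1 redo_depth=2
After op 8 (redo): buf='b' undo_depth=2 redo_depth=1
After op 9 (type): buf='bbaz' undo_depth=3 redo_depth=0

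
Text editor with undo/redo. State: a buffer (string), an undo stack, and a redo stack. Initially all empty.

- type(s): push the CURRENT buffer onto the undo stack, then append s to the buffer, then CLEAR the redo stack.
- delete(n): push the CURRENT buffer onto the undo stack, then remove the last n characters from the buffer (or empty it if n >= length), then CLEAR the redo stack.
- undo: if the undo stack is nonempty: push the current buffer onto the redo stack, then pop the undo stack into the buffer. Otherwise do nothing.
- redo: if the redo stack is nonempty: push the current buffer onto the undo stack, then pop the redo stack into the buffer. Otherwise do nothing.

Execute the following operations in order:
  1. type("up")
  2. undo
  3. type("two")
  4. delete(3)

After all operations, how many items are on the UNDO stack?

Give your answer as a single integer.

Answer: 2

Derivation:
After op 1 (type): buf='up' undo_depth=1 redo_depth=0
After op 2 (undo): buf='(empty)' undo_depth=0 redo_depth=1
After op 3 (type): buf='two' undo_depth=1 redo_depth=0
After op 4 (delete): buf='(empty)' undo_depth=2 redo_depth=0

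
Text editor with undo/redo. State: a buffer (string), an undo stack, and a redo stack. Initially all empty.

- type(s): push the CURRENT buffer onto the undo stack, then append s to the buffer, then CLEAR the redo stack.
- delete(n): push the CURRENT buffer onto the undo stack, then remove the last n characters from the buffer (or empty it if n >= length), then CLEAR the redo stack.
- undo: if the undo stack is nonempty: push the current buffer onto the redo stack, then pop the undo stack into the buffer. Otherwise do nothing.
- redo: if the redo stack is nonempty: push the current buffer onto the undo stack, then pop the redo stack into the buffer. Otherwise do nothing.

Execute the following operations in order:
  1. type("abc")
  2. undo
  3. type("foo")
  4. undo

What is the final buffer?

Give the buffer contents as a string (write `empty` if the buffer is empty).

After op 1 (type): buf='abc' undo_depth=1 redo_depth=0
After op 2 (undo): buf='(empty)' undo_depth=0 redo_depth=1
After op 3 (type): buf='foo' undo_depth=1 redo_depth=0
After op 4 (undo): buf='(empty)' undo_depth=0 redo_depth=1

Answer: empty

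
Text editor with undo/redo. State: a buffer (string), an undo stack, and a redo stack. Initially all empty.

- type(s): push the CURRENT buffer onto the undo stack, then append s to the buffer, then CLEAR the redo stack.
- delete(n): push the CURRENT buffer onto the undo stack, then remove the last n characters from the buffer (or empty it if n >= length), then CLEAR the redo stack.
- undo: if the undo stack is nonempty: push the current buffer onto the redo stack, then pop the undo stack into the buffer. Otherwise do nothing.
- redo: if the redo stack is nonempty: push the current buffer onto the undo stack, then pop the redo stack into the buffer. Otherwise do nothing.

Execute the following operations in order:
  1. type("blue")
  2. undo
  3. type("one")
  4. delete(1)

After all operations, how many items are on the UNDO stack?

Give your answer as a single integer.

After op 1 (type): buf='blue' undo_depth=1 redo_depth=0
After op 2 (undo): buf='(empty)' undo_depth=0 redo_depth=1
After op 3 (type): buf='one' undo_depth=1 redo_depth=0
After op 4 (delete): buf='on' undo_depth=2 redo_depth=0

Answer: 2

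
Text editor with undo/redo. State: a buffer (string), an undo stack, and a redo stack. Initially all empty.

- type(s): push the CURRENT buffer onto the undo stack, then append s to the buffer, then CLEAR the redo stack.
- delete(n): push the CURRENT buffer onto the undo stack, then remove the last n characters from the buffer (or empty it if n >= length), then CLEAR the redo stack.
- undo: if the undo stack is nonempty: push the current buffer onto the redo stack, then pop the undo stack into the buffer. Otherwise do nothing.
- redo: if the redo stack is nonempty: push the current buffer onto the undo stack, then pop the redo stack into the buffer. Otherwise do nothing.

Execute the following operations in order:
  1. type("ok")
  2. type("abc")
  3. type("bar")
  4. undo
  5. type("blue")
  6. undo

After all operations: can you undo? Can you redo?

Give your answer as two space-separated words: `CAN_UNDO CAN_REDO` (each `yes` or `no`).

After op 1 (type): buf='ok' undo_depth=1 redo_depth=0
After op 2 (type): buf='okabc' undo_depth=2 redo_depth=0
After op 3 (type): buf='okabcbar' undo_depth=3 redo_depth=0
After op 4 (undo): buf='okabc' undo_depth=2 redo_depth=1
After op 5 (type): buf='okabcblue' undo_depth=3 redo_depth=0
After op 6 (undo): buf='okabc' undo_depth=2 redo_depth=1

Answer: yes yes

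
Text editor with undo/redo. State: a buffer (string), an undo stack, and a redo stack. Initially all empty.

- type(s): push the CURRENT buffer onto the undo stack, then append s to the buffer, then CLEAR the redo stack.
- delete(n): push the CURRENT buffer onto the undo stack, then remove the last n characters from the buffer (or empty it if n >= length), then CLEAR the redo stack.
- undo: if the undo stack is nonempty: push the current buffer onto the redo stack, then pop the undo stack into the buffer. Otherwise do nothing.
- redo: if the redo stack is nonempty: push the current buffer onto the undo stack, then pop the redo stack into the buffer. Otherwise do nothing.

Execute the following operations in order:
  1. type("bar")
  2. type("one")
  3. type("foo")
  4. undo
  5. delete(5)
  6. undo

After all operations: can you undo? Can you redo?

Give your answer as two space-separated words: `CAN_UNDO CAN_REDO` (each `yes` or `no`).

After op 1 (type): buf='bar' undo_depth=1 redo_depth=0
After op 2 (type): buf='barone' undo_depth=2 redo_depth=0
After op 3 (type): buf='baronefoo' undo_depth=3 redo_depth=0
After op 4 (undo): buf='barone' undo_depth=2 redo_depth=1
After op 5 (delete): buf='b' undo_depth=3 redo_depth=0
After op 6 (undo): buf='barone' undo_depth=2 redo_depth=1

Answer: yes yes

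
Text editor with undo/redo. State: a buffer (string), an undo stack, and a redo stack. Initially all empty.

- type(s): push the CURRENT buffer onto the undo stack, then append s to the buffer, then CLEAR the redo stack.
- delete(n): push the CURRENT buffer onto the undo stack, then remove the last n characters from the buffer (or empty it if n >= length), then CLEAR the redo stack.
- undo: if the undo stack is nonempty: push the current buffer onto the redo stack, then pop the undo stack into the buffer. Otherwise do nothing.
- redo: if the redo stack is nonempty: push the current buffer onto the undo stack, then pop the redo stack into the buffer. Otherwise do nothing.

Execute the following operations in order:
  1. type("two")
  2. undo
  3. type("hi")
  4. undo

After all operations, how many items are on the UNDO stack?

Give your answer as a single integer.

After op 1 (type): buf='two' undo_depth=1 redo_depth=0
After op 2 (undo): buf='(empty)' undo_depth=0 redo_depth=1
After op 3 (type): buf='hi' undo_depth=1 redo_depth=0
After op 4 (undo): buf='(empty)' undo_depth=0 redo_depth=1

Answer: 0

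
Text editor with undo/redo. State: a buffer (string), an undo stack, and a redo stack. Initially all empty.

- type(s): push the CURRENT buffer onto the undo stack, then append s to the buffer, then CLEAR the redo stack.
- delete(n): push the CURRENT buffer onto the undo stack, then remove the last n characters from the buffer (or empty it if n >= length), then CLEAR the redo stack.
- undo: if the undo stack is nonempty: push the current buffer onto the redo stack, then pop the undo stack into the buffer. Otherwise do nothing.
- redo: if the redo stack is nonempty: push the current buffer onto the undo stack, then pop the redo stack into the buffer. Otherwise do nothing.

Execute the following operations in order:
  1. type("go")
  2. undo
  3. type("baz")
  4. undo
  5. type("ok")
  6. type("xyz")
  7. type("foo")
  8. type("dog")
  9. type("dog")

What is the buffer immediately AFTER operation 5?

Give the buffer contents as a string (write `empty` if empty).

After op 1 (type): buf='go' undo_depth=1 redo_depth=0
After op 2 (undo): buf='(empty)' undo_depth=0 redo_depth=1
After op 3 (type): buf='baz' undo_depth=1 redo_depth=0
After op 4 (undo): buf='(empty)' undo_depth=0 redo_depth=1
After op 5 (type): buf='ok' undo_depth=1 redo_depth=0

Answer: ok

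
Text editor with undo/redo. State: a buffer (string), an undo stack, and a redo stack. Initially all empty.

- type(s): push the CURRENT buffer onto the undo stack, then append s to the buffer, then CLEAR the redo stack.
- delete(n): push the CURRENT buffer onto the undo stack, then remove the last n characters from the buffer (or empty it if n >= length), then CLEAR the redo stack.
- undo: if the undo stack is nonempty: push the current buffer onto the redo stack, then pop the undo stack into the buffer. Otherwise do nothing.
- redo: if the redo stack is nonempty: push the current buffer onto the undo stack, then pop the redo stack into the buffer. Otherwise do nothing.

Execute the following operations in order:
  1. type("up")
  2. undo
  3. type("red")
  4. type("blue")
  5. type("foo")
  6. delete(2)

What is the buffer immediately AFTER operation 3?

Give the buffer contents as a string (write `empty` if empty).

After op 1 (type): buf='up' undo_depth=1 redo_depth=0
After op 2 (undo): buf='(empty)' undo_depth=0 redo_depth=1
After op 3 (type): buf='red' undo_depth=1 redo_depth=0

Answer: red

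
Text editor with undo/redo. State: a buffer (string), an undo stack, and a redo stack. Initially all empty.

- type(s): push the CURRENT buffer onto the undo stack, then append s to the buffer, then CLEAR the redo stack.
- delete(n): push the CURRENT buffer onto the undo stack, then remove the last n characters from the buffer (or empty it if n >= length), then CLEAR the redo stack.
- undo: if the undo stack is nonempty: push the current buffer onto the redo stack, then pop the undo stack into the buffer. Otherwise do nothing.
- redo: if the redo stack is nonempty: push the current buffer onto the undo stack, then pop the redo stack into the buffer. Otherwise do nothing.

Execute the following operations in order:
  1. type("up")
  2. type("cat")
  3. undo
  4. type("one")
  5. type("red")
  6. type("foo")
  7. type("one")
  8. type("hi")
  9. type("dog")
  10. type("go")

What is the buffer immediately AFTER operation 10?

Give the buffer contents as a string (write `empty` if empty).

Answer: uponeredfooonehidoggo

Derivation:
After op 1 (type): buf='up' undo_depth=1 redo_depth=0
After op 2 (type): buf='upcat' undo_depth=2 redo_depth=0
After op 3 (undo): buf='up' undo_depth=1 redo_depth=1
After op 4 (type): buf='upone' undo_depth=2 redo_depth=0
After op 5 (type): buf='uponered' undo_depth=3 redo_depth=0
After op 6 (type): buf='uponeredfoo' undo_depth=4 redo_depth=0
After op 7 (type): buf='uponeredfooone' undo_depth=5 redo_depth=0
After op 8 (type): buf='uponeredfooonehi' undo_depth=6 redo_depth=0
After op 9 (type): buf='uponeredfooonehidog' undo_depth=7 redo_depth=0
After op 10 (type): buf='uponeredfooonehidoggo' undo_depth=8 redo_depth=0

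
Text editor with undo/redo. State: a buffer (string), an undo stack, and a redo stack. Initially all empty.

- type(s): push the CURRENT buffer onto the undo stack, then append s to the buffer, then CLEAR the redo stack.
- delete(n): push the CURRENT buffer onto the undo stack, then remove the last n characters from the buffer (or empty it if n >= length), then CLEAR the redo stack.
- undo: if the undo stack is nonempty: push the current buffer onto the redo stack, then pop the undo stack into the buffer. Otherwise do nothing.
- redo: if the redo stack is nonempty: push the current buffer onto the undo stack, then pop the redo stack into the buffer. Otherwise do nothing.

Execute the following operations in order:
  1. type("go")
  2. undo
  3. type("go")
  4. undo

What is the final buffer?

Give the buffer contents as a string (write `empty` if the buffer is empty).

Answer: empty

Derivation:
After op 1 (type): buf='go' undo_depth=1 redo_depth=0
After op 2 (undo): buf='(empty)' undo_depth=0 redo_depth=1
After op 3 (type): buf='go' undo_depth=1 redo_depth=0
After op 4 (undo): buf='(empty)' undo_depth=0 redo_depth=1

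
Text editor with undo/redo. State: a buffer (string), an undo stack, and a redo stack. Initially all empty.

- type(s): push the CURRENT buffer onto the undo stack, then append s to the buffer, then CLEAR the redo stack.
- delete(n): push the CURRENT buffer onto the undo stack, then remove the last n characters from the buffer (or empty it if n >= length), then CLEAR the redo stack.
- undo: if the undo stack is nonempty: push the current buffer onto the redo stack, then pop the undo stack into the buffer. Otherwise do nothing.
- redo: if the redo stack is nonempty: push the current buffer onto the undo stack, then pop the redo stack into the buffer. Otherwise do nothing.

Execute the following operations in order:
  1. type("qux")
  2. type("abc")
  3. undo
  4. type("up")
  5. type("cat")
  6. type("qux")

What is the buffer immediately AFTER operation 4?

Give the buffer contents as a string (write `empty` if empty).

After op 1 (type): buf='qux' undo_depth=1 redo_depth=0
After op 2 (type): buf='quxabc' undo_depth=2 redo_depth=0
After op 3 (undo): buf='qux' undo_depth=1 redo_depth=1
After op 4 (type): buf='quxup' undo_depth=2 redo_depth=0

Answer: quxup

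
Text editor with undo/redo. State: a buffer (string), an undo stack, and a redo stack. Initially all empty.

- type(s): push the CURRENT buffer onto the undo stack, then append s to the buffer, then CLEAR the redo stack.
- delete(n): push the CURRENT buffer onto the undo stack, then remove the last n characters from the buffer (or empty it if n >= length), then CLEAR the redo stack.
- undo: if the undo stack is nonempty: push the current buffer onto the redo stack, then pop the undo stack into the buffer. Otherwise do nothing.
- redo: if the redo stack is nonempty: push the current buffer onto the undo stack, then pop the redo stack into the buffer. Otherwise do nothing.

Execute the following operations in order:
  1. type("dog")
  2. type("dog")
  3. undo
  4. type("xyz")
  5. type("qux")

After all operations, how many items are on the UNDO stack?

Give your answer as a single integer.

After op 1 (type): buf='dog' undo_depth=1 redo_depth=0
After op 2 (type): buf='dogdog' undo_depth=2 redo_depth=0
After op 3 (undo): buf='dog' undo_depth=1 redo_depth=1
After op 4 (type): buf='dogxyz' undo_depth=2 redo_depth=0
After op 5 (type): buf='dogxyzqux' undo_depth=3 redo_depth=0

Answer: 3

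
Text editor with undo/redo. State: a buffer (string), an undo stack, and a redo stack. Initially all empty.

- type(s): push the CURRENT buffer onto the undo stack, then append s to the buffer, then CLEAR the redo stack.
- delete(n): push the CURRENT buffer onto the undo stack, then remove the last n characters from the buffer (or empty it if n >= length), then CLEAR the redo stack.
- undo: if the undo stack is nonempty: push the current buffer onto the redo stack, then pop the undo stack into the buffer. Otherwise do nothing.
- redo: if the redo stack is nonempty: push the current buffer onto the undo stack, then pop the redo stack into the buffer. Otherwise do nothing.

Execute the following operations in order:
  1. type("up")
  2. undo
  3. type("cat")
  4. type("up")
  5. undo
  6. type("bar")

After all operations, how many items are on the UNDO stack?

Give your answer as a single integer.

Answer: 2

Derivation:
After op 1 (type): buf='up' undo_depth=1 redo_depth=0
After op 2 (undo): buf='(empty)' undo_depth=0 redo_depth=1
After op 3 (type): buf='cat' undo_depth=1 redo_depth=0
After op 4 (type): buf='catup' undo_depth=2 redo_depth=0
After op 5 (undo): buf='cat' undo_depth=1 redo_depth=1
After op 6 (type): buf='catbar' undo_depth=2 redo_depth=0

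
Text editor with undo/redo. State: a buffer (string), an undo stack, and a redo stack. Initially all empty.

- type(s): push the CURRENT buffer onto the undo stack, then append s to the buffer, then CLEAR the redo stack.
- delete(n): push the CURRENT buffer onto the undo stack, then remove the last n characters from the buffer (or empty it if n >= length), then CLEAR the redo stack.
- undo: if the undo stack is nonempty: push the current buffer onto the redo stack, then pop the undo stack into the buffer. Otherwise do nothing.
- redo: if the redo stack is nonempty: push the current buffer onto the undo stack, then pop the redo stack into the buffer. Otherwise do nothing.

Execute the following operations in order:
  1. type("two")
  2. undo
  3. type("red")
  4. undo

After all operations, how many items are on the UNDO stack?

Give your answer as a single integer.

After op 1 (type): buf='two' undo_depth=1 redo_depth=0
After op 2 (undo): buf='(empty)' undo_depth=0 redo_depth=1
After op 3 (type): buf='red' undo_depth=1 redo_depth=0
After op 4 (undo): buf='(empty)' undo_depth=0 redo_depth=1

Answer: 0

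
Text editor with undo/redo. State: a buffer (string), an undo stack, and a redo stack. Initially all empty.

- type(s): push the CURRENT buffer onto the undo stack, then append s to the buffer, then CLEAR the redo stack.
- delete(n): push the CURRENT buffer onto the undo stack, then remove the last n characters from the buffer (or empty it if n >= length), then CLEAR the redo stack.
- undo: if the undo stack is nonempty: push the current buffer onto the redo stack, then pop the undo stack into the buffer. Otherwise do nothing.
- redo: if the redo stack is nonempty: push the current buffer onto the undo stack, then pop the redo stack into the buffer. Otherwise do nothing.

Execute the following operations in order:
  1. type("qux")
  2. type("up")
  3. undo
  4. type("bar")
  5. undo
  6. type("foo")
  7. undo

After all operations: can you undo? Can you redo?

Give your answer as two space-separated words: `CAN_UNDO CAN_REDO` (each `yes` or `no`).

Answer: yes yes

Derivation:
After op 1 (type): buf='qux' undo_depth=1 redo_depth=0
After op 2 (type): buf='quxup' undo_depth=2 redo_depth=0
After op 3 (undo): buf='qux' undo_depth=1 redo_depth=1
After op 4 (type): buf='quxbar' undo_depth=2 redo_depth=0
After op 5 (undo): buf='qux' undo_depth=1 redo_depth=1
After op 6 (type): buf='quxfoo' undo_depth=2 redo_depth=0
After op 7 (undo): buf='qux' undo_depth=1 redo_depth=1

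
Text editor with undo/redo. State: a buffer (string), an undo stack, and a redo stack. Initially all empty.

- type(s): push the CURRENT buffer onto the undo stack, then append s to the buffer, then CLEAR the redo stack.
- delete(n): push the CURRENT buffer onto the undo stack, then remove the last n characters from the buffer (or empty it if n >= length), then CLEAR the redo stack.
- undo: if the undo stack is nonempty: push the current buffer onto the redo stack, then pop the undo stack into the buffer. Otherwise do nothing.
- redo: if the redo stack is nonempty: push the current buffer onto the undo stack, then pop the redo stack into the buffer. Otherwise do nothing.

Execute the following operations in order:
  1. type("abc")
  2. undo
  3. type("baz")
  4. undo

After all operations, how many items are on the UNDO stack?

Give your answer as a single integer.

Answer: 0

Derivation:
After op 1 (type): buf='abc' undo_depth=1 redo_depth=0
After op 2 (undo): buf='(empty)' undo_depth=0 redo_depth=1
After op 3 (type): buf='baz' undo_depth=1 redo_depth=0
After op 4 (undo): buf='(empty)' undo_depth=0 redo_depth=1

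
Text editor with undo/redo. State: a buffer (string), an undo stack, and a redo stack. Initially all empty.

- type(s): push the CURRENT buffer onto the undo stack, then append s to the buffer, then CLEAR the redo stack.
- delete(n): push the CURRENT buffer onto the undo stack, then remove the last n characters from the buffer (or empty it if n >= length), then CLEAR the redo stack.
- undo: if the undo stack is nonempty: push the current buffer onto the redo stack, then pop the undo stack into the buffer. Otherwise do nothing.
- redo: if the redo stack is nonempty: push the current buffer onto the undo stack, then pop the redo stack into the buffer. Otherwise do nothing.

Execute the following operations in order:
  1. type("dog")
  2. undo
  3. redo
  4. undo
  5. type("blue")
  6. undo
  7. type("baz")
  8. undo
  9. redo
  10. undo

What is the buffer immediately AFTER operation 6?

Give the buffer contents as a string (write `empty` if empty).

Answer: empty

Derivation:
After op 1 (type): buf='dog' undo_depth=1 redo_depth=0
After op 2 (undo): buf='(empty)' undo_depth=0 redo_depth=1
After op 3 (redo): buf='dog' undo_depth=1 redo_depth=0
After op 4 (undo): buf='(empty)' undo_depth=0 redo_depth=1
After op 5 (type): buf='blue' undo_depth=1 redo_depth=0
After op 6 (undo): buf='(empty)' undo_depth=0 redo_depth=1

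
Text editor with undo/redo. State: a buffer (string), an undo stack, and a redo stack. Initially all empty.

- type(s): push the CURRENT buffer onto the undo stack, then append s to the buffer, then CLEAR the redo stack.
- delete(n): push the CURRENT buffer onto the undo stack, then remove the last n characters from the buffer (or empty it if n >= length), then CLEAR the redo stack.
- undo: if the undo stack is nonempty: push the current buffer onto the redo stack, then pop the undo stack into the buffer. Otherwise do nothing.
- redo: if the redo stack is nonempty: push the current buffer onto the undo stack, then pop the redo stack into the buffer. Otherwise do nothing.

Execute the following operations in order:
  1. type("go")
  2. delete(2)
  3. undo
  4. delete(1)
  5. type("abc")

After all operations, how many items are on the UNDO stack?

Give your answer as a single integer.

After op 1 (type): buf='go' undo_depth=1 redo_depth=0
After op 2 (delete): buf='(empty)' undo_depth=2 redo_depth=0
After op 3 (undo): buf='go' undo_depth=1 redo_depth=1
After op 4 (delete): buf='g' undo_depth=2 redo_depth=0
After op 5 (type): buf='gabc' undo_depth=3 redo_depth=0

Answer: 3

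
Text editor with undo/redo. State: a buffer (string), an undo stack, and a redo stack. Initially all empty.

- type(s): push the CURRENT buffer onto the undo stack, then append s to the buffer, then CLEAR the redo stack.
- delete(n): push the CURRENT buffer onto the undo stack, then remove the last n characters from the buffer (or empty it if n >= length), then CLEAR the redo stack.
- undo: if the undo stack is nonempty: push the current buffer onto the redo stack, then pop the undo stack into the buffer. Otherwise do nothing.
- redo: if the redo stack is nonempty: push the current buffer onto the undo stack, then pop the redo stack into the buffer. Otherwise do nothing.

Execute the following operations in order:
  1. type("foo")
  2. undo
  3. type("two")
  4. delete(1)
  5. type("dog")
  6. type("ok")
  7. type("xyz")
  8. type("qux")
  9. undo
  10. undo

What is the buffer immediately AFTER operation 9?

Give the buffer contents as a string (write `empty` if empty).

After op 1 (type): buf='foo' undo_depth=1 redo_depth=0
After op 2 (undo): buf='(empty)' undo_depth=0 redo_depth=1
After op 3 (type): buf='two' undo_depth=1 redo_depth=0
After op 4 (delete): buf='tw' undo_depth=2 redo_depth=0
After op 5 (type): buf='twdog' undo_depth=3 redo_depth=0
After op 6 (type): buf='twdogok' undo_depth=4 redo_depth=0
After op 7 (type): buf='twdogokxyz' undo_depth=5 redo_depth=0
After op 8 (type): buf='twdogokxyzqux' undo_depth=6 redo_depth=0
After op 9 (undo): buf='twdogokxyz' undo_depth=5 redo_depth=1

Answer: twdogokxyz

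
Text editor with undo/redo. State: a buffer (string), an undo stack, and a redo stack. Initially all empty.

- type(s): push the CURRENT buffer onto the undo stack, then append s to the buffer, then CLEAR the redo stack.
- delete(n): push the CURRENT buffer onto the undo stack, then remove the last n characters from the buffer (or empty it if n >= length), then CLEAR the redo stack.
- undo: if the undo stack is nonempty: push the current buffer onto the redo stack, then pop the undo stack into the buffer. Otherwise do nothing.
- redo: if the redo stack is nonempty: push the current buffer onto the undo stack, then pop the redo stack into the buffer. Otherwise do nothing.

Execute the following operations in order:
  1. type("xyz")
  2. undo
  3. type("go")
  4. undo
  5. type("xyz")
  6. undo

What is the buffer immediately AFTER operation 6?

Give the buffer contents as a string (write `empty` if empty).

After op 1 (type): buf='xyz' undo_depth=1 redo_depth=0
After op 2 (undo): buf='(empty)' undo_depth=0 redo_depth=1
After op 3 (type): buf='go' undo_depth=1 redo_depth=0
After op 4 (undo): buf='(empty)' undo_depth=0 redo_depth=1
After op 5 (type): buf='xyz' undo_depth=1 redo_depth=0
After op 6 (undo): buf='(empty)' undo_depth=0 redo_depth=1

Answer: empty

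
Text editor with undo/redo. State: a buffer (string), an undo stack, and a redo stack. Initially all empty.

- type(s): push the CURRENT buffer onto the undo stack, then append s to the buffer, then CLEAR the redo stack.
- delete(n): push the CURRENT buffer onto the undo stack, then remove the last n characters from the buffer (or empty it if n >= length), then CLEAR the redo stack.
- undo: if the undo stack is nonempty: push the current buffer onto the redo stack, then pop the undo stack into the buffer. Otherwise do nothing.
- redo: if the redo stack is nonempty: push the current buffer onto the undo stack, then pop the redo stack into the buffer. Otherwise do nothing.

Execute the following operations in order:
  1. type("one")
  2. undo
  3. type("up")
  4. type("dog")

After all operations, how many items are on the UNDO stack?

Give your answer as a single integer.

Answer: 2

Derivation:
After op 1 (type): buf='one' undo_depth=1 redo_depth=0
After op 2 (undo): buf='(empty)' undo_depth=0 redo_depth=1
After op 3 (type): buf='up' undo_depth=1 redo_depth=0
After op 4 (type): buf='updog' undo_depth=2 redo_depth=0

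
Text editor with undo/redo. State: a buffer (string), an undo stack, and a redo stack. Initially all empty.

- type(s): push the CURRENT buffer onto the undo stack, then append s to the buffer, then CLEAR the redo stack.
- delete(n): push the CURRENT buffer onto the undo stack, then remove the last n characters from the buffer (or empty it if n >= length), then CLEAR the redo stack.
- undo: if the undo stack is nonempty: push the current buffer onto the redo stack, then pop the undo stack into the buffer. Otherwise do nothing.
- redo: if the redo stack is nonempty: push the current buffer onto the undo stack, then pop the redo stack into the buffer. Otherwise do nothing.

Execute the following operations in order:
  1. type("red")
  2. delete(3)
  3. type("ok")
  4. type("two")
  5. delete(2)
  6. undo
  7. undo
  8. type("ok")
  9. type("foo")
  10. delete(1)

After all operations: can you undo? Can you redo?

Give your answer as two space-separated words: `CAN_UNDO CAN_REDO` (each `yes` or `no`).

After op 1 (type): buf='red' undo_depth=1 redo_depth=0
After op 2 (delete): buf='(empty)' undo_depth=2 redo_depth=0
After op 3 (type): buf='ok' undo_depth=3 redo_depth=0
After op 4 (type): buf='oktwo' undo_depth=4 redo_depth=0
After op 5 (delete): buf='okt' undo_depth=5 redo_depth=0
After op 6 (undo): buf='oktwo' undo_depth=4 redo_depth=1
After op 7 (undo): buf='ok' undo_depth=3 redo_depth=2
After op 8 (type): buf='okok' undo_depth=4 redo_depth=0
After op 9 (type): buf='okokfoo' undo_depth=5 redo_depth=0
After op 10 (delete): buf='okokfo' undo_depth=6 redo_depth=0

Answer: yes no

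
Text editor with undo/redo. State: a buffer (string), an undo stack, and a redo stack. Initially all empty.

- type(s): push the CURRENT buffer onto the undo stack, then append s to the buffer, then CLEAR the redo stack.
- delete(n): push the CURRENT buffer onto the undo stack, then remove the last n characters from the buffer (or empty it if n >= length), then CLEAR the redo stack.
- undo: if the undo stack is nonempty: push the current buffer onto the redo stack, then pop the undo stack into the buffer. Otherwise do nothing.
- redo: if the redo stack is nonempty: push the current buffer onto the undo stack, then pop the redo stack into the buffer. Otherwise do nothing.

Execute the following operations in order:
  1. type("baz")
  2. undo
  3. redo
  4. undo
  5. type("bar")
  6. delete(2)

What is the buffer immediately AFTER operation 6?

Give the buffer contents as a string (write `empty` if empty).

After op 1 (type): buf='baz' undo_depth=1 redo_depth=0
After op 2 (undo): buf='(empty)' undo_depth=0 redo_depth=1
After op 3 (redo): buf='baz' undo_depth=1 redo_depth=0
After op 4 (undo): buf='(empty)' undo_depth=0 redo_depth=1
After op 5 (type): buf='bar' undo_depth=1 redo_depth=0
After op 6 (delete): buf='b' undo_depth=2 redo_depth=0

Answer: b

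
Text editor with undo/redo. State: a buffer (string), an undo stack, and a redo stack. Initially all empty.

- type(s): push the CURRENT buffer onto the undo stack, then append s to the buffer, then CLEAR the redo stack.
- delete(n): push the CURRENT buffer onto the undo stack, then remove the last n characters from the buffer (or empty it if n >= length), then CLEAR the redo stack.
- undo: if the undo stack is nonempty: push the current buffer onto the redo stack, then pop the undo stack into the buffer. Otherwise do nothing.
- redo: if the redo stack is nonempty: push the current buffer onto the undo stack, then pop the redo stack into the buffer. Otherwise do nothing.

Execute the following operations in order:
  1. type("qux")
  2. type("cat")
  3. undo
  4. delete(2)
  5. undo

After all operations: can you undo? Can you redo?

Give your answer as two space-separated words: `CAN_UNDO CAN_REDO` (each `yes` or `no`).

Answer: yes yes

Derivation:
After op 1 (type): buf='qux' undo_depth=1 redo_depth=0
After op 2 (type): buf='quxcat' undo_depth=2 redo_depth=0
After op 3 (undo): buf='qux' undo_depth=1 redo_depth=1
After op 4 (delete): buf='q' undo_depth=2 redo_depth=0
After op 5 (undo): buf='qux' undo_depth=1 redo_depth=1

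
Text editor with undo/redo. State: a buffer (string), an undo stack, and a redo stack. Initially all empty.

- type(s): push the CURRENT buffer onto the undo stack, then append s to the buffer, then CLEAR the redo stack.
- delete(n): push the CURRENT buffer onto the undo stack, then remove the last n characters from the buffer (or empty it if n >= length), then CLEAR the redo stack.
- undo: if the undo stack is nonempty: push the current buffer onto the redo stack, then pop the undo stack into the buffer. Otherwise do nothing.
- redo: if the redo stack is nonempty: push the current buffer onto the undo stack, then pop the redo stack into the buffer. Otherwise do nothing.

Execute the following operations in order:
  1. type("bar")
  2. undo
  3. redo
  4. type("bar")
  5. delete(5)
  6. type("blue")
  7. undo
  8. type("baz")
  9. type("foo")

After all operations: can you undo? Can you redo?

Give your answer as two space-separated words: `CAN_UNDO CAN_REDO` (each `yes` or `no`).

Answer: yes no

Derivation:
After op 1 (type): buf='bar' undo_depth=1 redo_depth=0
After op 2 (undo): buf='(empty)' undo_depth=0 redo_depth=1
After op 3 (redo): buf='bar' undo_depth=1 redo_depth=0
After op 4 (type): buf='barbar' undo_depth=2 redo_depth=0
After op 5 (delete): buf='b' undo_depth=3 redo_depth=0
After op 6 (type): buf='bblue' undo_depth=4 redo_depth=0
After op 7 (undo): buf='b' undo_depth=3 redo_depth=1
After op 8 (type): buf='bbaz' undo_depth=4 redo_depth=0
After op 9 (type): buf='bbazfoo' undo_depth=5 redo_depth=0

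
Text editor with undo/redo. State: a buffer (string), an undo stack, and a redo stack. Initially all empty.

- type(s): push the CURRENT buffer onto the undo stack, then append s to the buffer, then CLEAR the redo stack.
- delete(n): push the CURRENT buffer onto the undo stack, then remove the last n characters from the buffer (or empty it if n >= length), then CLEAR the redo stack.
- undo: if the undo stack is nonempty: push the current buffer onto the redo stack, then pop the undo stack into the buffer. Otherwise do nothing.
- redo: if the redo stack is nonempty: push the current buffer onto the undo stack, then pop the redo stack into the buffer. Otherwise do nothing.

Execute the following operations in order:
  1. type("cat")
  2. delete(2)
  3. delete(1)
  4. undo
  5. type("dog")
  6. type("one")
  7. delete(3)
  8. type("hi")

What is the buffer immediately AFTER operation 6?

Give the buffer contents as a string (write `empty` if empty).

Answer: cdogone

Derivation:
After op 1 (type): buf='cat' undo_depth=1 redo_depth=0
After op 2 (delete): buf='c' undo_depth=2 redo_depth=0
After op 3 (delete): buf='(empty)' undo_depth=3 redo_depth=0
After op 4 (undo): buf='c' undo_depth=2 redo_depth=1
After op 5 (type): buf='cdog' undo_depth=3 redo_depth=0
After op 6 (type): buf='cdogone' undo_depth=4 redo_depth=0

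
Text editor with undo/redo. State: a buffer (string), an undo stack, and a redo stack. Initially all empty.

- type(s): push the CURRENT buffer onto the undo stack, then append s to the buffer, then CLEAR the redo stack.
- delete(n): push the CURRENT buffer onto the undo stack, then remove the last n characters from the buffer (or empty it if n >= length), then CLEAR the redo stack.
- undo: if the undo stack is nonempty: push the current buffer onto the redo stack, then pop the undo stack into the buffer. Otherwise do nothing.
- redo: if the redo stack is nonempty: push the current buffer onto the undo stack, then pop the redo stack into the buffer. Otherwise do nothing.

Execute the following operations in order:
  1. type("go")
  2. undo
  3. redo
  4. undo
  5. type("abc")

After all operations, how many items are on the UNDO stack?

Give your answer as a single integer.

After op 1 (type): buf='go' undo_depth=1 redo_depth=0
After op 2 (undo): buf='(empty)' undo_depth=0 redo_depth=1
After op 3 (redo): buf='go' undo_depth=1 redo_depth=0
After op 4 (undo): buf='(empty)' undo_depth=0 redo_depth=1
After op 5 (type): buf='abc' undo_depth=1 redo_depth=0

Answer: 1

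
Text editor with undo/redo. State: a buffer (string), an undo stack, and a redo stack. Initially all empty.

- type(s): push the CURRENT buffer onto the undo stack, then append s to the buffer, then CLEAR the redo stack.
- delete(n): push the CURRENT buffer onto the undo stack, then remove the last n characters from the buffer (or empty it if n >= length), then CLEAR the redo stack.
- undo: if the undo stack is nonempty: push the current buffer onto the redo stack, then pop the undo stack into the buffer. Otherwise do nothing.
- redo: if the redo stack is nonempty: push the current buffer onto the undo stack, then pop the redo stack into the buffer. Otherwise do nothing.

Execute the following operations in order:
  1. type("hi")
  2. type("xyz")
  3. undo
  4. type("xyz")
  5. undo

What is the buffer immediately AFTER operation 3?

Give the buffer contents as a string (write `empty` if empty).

Answer: hi

Derivation:
After op 1 (type): buf='hi' undo_depth=1 redo_depth=0
After op 2 (type): buf='hixyz' undo_depth=2 redo_depth=0
After op 3 (undo): buf='hi' undo_depth=1 redo_depth=1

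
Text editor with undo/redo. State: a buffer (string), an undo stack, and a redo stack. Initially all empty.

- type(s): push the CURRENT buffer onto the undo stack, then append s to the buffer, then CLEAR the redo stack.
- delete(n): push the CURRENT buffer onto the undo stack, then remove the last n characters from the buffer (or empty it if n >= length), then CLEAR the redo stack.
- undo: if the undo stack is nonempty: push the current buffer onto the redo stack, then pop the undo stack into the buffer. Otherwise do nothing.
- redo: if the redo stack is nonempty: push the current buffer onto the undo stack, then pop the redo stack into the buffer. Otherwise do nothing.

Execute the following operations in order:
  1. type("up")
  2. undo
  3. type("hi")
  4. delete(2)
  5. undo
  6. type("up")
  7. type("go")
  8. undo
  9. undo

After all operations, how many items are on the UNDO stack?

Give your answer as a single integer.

After op 1 (type): buf='up' undo_depth=1 redo_depth=0
After op 2 (undo): buf='(empty)' undo_depth=0 redo_depth=1
After op 3 (type): buf='hi' undo_depth=1 redo_depth=0
After op 4 (delete): buf='(empty)' undo_depth=2 redo_depth=0
After op 5 (undo): buf='hi' undo_depth=1 redo_depth=1
After op 6 (type): buf='hiup' undo_depth=2 redo_depth=0
After op 7 (type): buf='hiupgo' undo_depth=3 redo_depth=0
After op 8 (undo): buf='hiup' undo_depth=2 redo_depth=1
After op 9 (undo): buf='hi' undo_depth=1 redo_depth=2

Answer: 1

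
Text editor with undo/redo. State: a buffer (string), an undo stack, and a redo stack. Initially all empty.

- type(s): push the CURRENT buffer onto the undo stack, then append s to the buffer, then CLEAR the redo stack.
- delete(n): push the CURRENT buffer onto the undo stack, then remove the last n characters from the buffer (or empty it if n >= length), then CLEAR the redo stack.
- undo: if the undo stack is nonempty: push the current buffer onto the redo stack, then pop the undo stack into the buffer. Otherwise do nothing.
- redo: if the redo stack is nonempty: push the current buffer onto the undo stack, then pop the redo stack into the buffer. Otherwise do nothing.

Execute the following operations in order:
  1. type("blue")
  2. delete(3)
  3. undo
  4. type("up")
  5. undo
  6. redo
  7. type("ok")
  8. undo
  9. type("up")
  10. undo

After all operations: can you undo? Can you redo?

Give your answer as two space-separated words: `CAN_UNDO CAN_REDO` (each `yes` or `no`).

Answer: yes yes

Derivation:
After op 1 (type): buf='blue' undo_depth=1 redo_depth=0
After op 2 (delete): buf='b' undo_depth=2 redo_depth=0
After op 3 (undo): buf='blue' undo_depth=1 redo_depth=1
After op 4 (type): buf='blueup' undo_depth=2 redo_depth=0
After op 5 (undo): buf='blue' undo_depth=1 redo_depth=1
After op 6 (redo): buf='blueup' undo_depth=2 redo_depth=0
After op 7 (type): buf='blueupok' undo_depth=3 redo_depth=0
After op 8 (undo): buf='blueup' undo_depth=2 redo_depth=1
After op 9 (type): buf='blueupup' undo_depth=3 redo_depth=0
After op 10 (undo): buf='blueup' undo_depth=2 redo_depth=1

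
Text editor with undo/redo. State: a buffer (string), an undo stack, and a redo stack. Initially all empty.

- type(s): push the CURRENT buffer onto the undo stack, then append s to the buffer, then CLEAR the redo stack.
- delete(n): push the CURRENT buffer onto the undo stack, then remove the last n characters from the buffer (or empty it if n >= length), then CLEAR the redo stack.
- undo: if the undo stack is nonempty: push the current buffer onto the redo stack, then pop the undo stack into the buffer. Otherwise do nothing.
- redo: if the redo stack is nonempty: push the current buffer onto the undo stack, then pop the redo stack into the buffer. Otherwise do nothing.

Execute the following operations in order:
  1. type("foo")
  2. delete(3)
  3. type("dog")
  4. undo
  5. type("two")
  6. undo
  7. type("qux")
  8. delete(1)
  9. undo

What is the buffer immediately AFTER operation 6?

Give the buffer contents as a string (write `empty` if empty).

Answer: empty

Derivation:
After op 1 (type): buf='foo' undo_depth=1 redo_depth=0
After op 2 (delete): buf='(empty)' undo_depth=2 redo_depth=0
After op 3 (type): buf='dog' undo_depth=3 redo_depth=0
After op 4 (undo): buf='(empty)' undo_depth=2 redo_depth=1
After op 5 (type): buf='two' undo_depth=3 redo_depth=0
After op 6 (undo): buf='(empty)' undo_depth=2 redo_depth=1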